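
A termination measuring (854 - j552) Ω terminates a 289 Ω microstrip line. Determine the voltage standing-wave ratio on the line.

Γ = (Z_L − Z_0)/(Z_L + Z_0) = (565 − j552)/(1143 − j552)
|Γ| = 790/1270 = 0.622
VSWR = (1 + |Γ|)/(1 − |Γ|) = 1.62/0.378

VSWR ≈ 4.3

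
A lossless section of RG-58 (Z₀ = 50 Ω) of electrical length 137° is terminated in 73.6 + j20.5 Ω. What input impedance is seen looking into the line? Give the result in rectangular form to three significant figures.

tan(βl) = tan(137°) = -0.933
Z_in = Z_0·(Z_L + jZ_0·tanβl)/(Z_0 + jZ_L·tanβl)
     = 50·(73.6 − j26.1)/(69.1 − j68.6)

Z_in ≈ 36.3 + j17.1 Ω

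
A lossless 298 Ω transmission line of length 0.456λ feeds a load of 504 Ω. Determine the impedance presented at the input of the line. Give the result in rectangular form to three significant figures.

Z_in ≈ 443 + j128 Ω

βl = 2π × 0.456 = 164°
tan(βl) = tan(164°) = -0.284
Z_in = Z_0·(Z_L + jZ_0·tanβl)/(Z_0 + jZ_L·tanβl)
     = 298·(504 − j84.6)/(298 − j143)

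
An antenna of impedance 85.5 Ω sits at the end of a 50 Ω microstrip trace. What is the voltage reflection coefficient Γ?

Γ = 0.262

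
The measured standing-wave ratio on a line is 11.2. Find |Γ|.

|Γ| ≈ 0.836

|Γ| = (S − 1)/(S + 1) = (11.2 − 1)/(11.2 + 1) = 10.2/12.2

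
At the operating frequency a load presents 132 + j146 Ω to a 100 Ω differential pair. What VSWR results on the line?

Γ = (Z_L − Z_0)/(Z_L + Z_0) = (32 + j146)/(232 + j146)
|Γ| = 149/274 = 0.545
VSWR = (1 + |Γ|)/(1 − |Γ|) = 1.55/0.455

VSWR ≈ 3.4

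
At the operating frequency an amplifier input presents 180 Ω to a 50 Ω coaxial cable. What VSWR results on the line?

VSWR ≈ 3.6

Γ = (180 − 50)/(180 + 50) = 0.565
VSWR = (1 + 0.565)/(1 − 0.565)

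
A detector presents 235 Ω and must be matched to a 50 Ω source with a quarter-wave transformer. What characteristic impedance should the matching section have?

Z_qwt = √(Z_0·R_L) = √(50 × 235) = √11750

Z_qwt ≈ 108 Ω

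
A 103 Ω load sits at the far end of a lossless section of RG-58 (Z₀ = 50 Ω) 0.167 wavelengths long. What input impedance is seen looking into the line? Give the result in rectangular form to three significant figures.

Z_in ≈ 30 − j20.4 Ω

βl = 2π × 0.167 = 60.1°
tan(βl) = tan(60.1°) = 1.74
Z_in = Z_0·(Z_L + jZ_0·tanβl)/(Z_0 + jZ_L·tanβl)
     = 50·(103 + j87)/(50 + j179)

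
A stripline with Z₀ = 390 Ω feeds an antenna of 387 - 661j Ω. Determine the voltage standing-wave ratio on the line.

Γ = (Z_L − Z_0)/(Z_L + Z_0) = (-3 − j661)/(777 − j661)
|Γ| = 661/1020 = 0.648
VSWR = (1 + |Γ|)/(1 − |Γ|) = 1.65/0.352

VSWR ≈ 4.68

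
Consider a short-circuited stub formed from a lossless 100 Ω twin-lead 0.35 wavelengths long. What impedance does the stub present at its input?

βl = 2π × 0.35 = 126°
tan(βl) = -1.38
For a short-circuited stub, Z_in = jZ_0·tan(βl)

Z_in ≈ −j138 Ω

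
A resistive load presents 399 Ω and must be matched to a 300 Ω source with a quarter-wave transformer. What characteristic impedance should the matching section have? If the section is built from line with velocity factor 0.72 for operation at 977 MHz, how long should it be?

Z_qwt ≈ 346 Ω; length ≈ 5.53 cm

Z_qwt = √(Z_0·R_L) = √(300 × 399) = √119700
λ = 0.72·c/f = 0.221 m, so l = λ/4 = 0.0553 m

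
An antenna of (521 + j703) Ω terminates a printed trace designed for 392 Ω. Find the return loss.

RL ≈ 4.15 dB

Γ = (129 + j703)/(913 + j703), |Γ| = 0.62
RL = −20·log₁₀|Γ| = −20·log₁₀(0.62)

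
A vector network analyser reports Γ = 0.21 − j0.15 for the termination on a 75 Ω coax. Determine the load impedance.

Z_L ≈ 108 − j34.8 Ω

Z_L = Z_0·(1 + Γ)/(1 − Γ) = 75·(1.21 − j0.15)/(0.79 + j0.15)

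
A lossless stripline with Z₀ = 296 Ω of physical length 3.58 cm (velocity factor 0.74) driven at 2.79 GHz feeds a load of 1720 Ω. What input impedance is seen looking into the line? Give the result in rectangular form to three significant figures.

Z_in ≈ 416 + j690 Ω

λ = v/f = 0.74·c / 2.79 GHz = 0.0796 m
βl = 2π·l/λ = 2π × 0.45 = 162°
tan(βl) = tan(162°) = -0.325
Z_in = Z_0·(Z_L + jZ_0·tanβl)/(Z_0 + jZ_L·tanβl)
     = 296·(1720 − j96.3)/(296 − j560)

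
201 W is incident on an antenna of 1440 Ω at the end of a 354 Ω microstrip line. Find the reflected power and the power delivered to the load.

P_reflected ≈ 73.7 W; P_delivered ≈ 127 W

Γ = (1440 − 354)/(1440 + 354) = 0.605
|Γ|² = 0.366
P_refl = |Γ|²·P_inc = 73.7 W, P_del = (1 − |Γ|²)·P_inc = 127 W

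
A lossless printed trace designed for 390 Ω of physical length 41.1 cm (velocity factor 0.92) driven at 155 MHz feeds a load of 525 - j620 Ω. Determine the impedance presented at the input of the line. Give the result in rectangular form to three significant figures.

Z_in ≈ 112 + j95.6 Ω

λ = v/f = 0.92·c / 155 MHz = 1.78 m
βl = 2π·l/λ = 2π × 0.231 = 83.1°
tan(βl) = tan(83.1°) = 8.26
Z_in = Z_0·(Z_L + jZ_0·tanβl)/(Z_0 + jZ_L·tanβl)
     = 390·(525 + j2600)/(5510 + j4330)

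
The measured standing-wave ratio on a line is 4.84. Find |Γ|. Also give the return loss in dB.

|Γ| ≈ 0.658; return loss ≈ 3.64 dB

|Γ| = (S − 1)/(S + 1) = (4.84 − 1)/(4.84 + 1) = 3.84/5.84
RL = −20·log₁₀|Γ| = −20·log₁₀(0.658)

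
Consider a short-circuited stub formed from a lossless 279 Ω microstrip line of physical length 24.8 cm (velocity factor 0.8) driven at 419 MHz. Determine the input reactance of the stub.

λ = v/f = 0.8·c / 419 MHz = 0.573 m
βl = 2π·l/λ = 2π × 0.433 = 156°
tan(βl) = -0.448
For a short-circuited stub, Z_in = jZ_0·tan(βl)

X_in ≈ -125 Ω (capacitive)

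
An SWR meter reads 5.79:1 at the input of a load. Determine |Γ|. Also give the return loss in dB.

|Γ| = (S − 1)/(S + 1) = (5.79 − 1)/(5.79 + 1) = 4.79/6.79
RL = −20·log₁₀|Γ| = −20·log₁₀(0.705)

|Γ| ≈ 0.705; return loss ≈ 3.03 dB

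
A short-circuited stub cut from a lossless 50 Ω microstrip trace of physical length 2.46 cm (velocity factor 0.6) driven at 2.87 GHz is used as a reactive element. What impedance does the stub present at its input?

λ = v/f = 0.6·c / 2.87 GHz = 0.0627 m
βl = 2π·l/λ = 2π × 0.392 = 141°
tan(βl) = -0.804
For a short-circuited stub, Z_in = jZ_0·tan(βl)

Z_in ≈ −j40.2 Ω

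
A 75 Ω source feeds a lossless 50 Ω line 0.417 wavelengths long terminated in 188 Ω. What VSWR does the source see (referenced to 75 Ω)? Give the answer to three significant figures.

βl = 2π × 0.417 = 150°
tan(βl) = -0.575
Z_in = Z_0·(Z_L + jZ_0·tanβl)/(Z_0 + jZ_L·tanβl) = 44.1 + j66.6 Ω
Γ_s = (Z_in − Z_s)/(Z_in + Z_s) = (-30.9 + j66.6)/(119 + j66.6), |Γ_s| = 0.538
VSWR = (1 + |Γ_s|)/(1 − |Γ_s|)

VSWR ≈ 3.33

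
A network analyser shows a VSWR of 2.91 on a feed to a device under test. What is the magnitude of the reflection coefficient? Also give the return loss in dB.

|Γ| ≈ 0.488; return loss ≈ 6.22 dB

|Γ| = (S − 1)/(S + 1) = (2.91 − 1)/(2.91 + 1) = 1.91/3.91
RL = −20·log₁₀|Γ| = −20·log₁₀(0.488)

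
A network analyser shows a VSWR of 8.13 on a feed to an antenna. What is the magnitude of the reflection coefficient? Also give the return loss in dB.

|Γ| ≈ 0.781; return loss ≈ 2.15 dB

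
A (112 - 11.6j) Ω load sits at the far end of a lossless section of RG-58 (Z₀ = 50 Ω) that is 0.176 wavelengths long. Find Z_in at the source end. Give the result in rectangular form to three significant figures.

βl = 2π × 0.176 = 63.4°
tan(βl) = tan(63.4°) = 1.99
Z_in = Z_0·(Z_L + jZ_0·tanβl)/(Z_0 + jZ_L·tanβl)
     = 50·(112 + j88.1)/(73.1 + j223)

Z_in ≈ 25.2 − j16.8 Ω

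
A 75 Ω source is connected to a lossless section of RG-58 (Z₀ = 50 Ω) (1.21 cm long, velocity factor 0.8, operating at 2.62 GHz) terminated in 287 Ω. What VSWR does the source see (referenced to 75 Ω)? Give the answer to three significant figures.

λ = v/f = 0.8·c / 2.62 GHz = 0.0916 m
βl = 2π·l/λ = 2π × 0.132 = 47.6°
tan(βl) = 1.09
Z_in = Z_0·(Z_L + jZ_0·tanβl)/(Z_0 + jZ_L·tanβl) = 15.6 − j43.2 Ω
Γ_s = (Z_in − Z_s)/(Z_in + Z_s) = (-59.4 − j43.2)/(90.6 − j43.2), |Γ_s| = 0.732
VSWR = (1 + |Γ_s|)/(1 − |Γ_s|)

VSWR ≈ 6.46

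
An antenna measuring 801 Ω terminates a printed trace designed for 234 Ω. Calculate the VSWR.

VSWR ≈ 3.42

Γ = (801 − 234)/(801 + 234) = 0.548
VSWR = (1 + 0.548)/(1 − 0.548)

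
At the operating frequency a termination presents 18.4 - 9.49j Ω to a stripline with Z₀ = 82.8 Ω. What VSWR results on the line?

VSWR ≈ 4.56

Γ = (Z_L − Z_0)/(Z_L + Z_0) = (-64.4 − j9.49)/(101.2 − j9.49)
|Γ| = 65.1/102 = 0.64
VSWR = (1 + |Γ|)/(1 − |Γ|) = 1.64/0.36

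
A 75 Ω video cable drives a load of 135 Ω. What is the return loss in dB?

Γ = (135 − 75)/(135 + 75) = 0.286
RL = −20·log₁₀|Γ| = −20·log₁₀(0.286)

RL ≈ 10.9 dB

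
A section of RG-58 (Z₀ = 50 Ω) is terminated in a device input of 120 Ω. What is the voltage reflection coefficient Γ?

Γ = 0.412

Γ = (Z_L − Z_0)/(Z_L + Z_0) = (120 − 50)/(120 + 50) = 70/170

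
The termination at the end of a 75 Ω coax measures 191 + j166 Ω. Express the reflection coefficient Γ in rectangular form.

Γ ≈ 0.594 + j0.253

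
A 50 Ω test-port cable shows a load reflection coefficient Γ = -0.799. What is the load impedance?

Z_L = Z_0·(1 + Γ)/(1 − Γ) = 50·(0.201)/(1.8)

Z_L ≈ 5.59 Ω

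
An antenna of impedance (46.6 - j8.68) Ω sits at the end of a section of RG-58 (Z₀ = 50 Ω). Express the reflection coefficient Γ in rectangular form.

Γ ≈ -0.0269 − j0.0923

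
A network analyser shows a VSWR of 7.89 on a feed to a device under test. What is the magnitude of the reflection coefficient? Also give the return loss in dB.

|Γ| = (S − 1)/(S + 1) = (7.89 − 1)/(7.89 + 1) = 6.89/8.89
RL = −20·log₁₀|Γ| = −20·log₁₀(0.775)

|Γ| ≈ 0.775; return loss ≈ 2.21 dB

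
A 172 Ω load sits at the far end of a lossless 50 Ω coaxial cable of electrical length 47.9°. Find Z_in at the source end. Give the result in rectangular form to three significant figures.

Z_in ≈ 24.7 − j38.7 Ω

tan(βl) = tan(47.9°) = 1.11
Z_in = Z_0·(Z_L + jZ_0·tanβl)/(Z_0 + jZ_L·tanβl)
     = 50·(172 + j55.3)/(50 + j190)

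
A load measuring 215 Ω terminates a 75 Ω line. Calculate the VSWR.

For a purely resistive load, VSWR = R_L/Z_0 or Z_0/R_L (whichever > 1) = 215/75

VSWR ≈ 2.87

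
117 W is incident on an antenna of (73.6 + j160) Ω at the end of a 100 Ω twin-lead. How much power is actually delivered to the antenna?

|Γ| = |(-26.4 + j160)/(173.6 + j160)| = 0.687
|Γ|² = 0.472
P_refl = |Γ|²·P_inc = 55.2 W, P_del = (1 − |Γ|²)·P_inc = 61.8 W

P_delivered ≈ 61.8 W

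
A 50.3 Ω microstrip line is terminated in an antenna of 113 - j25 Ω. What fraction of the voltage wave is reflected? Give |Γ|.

|Γ| ≈ 0.409

Γ = (Z_L − Z_0)/(Z_L + Z_0) = (62.7 − j25)/(163.3 − j25)
|Γ| = 67.5/165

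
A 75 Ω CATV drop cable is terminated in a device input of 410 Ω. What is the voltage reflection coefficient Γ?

Γ = 0.691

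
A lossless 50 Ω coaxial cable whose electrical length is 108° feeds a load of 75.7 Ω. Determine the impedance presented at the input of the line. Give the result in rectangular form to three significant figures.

Z_in ≈ 34.9 + j8.76 Ω

tan(βl) = tan(108°) = -3.08
Z_in = Z_0·(Z_L + jZ_0·tanβl)/(Z_0 + jZ_L·tanβl)
     = 50·(75.7 − j154)/(50 − j233)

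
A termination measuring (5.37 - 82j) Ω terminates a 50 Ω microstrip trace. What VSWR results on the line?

Γ = (Z_L − Z_0)/(Z_L + Z_0) = (-44.63 − j82)/(55.37 − j82)
|Γ| = 93.4/98.9 = 0.944
VSWR = (1 + |Γ|)/(1 − |Γ|) = 1.94/0.0564

VSWR ≈ 34.4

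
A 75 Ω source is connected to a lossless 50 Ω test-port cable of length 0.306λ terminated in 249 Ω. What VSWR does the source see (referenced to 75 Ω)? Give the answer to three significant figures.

βl = 2π × 0.306 = 110°
tan(βl) = -2.72
Z_in = Z_0·(Z_L + jZ_0·tanβl)/(Z_0 + jZ_L·tanβl) = 11.3 + j17.5 Ω
Γ_s = (Z_in − Z_s)/(Z_in + Z_s) = (-63.7 + j17.5)/(86.3 + j17.5), |Γ_s| = 0.75
VSWR = (1 + |Γ_s|)/(1 − |Γ_s|)

VSWR ≈ 6.99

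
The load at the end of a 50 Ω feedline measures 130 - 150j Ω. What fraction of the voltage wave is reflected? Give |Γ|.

|Γ| ≈ 0.726

Γ = (Z_L − Z_0)/(Z_L + Z_0) = (80 − j150)/(180 − j150)
|Γ| = 170/234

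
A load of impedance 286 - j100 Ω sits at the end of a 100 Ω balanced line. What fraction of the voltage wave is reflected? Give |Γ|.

Γ = (Z_L − Z_0)/(Z_L + Z_0) = (186 − j100)/(386 − j100)
|Γ| = 211/399

|Γ| ≈ 0.53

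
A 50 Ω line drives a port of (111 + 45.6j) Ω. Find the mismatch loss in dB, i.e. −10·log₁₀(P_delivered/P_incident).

mismatch loss ≈ 1.01 dB

Γ = (61 + j45.6)/(161 + j45.6), |Γ| = 0.455
|Γ|² = 0.207, so P_del/P_inc = 1 − |Γ|² = 0.793
ML = −10·log₁₀(1 − |Γ|²)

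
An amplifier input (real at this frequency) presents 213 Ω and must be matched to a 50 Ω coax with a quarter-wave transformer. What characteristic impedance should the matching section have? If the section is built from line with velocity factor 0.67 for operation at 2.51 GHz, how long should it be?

Z_qwt = √(Z_0·R_L) = √(50 × 213) = √10650
λ = 0.67·c/f = 0.0801 m, so l = λ/4 = 0.02 m

Z_qwt ≈ 103 Ω; length ≈ 2 cm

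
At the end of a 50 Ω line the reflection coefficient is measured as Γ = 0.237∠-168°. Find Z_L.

Z_L = Z_0·(1 + Γ)/(1 − Γ) = 50·(0.768 − j0.0493)/(1.23 + j0.0493)

Z_L ≈ 31.1 − j3.24 Ω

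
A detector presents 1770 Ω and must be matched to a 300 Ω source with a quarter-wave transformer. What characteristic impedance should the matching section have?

Z_qwt ≈ 729 Ω

Z_qwt = √(Z_0·R_L) = √(300 × 1770) = √531000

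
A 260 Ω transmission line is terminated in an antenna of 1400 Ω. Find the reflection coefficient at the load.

Γ = 0.687

Γ = (Z_L − Z_0)/(Z_L + Z_0) = (1400 − 260)/(1400 + 260) = 1140/1660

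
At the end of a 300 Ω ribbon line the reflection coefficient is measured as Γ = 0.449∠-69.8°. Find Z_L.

Z_L ≈ 269 − j284 Ω

Z_L = Z_0·(1 + Γ)/(1 − Γ) = 300·(1.16 − j0.421)/(0.845 + j0.421)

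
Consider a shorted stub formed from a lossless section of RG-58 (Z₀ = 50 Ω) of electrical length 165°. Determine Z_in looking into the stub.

Z_in ≈ −j13.4 Ω

tan(βl) = -0.268
For a shorted stub, Z_in = jZ_0·tan(βl)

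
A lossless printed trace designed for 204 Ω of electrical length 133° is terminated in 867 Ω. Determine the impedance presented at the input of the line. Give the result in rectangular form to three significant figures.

Z_in ≈ 85.6 + j171 Ω

tan(βl) = tan(133°) = -1.07
Z_in = Z_0·(Z_L + jZ_0·tanβl)/(Z_0 + jZ_L·tanβl)
     = 204·(867 − j219)/(204 − j930)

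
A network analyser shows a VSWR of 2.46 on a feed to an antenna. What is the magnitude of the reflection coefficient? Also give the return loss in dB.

|Γ| ≈ 0.422; return loss ≈ 7.49 dB

|Γ| = (S − 1)/(S + 1) = (2.46 − 1)/(2.46 + 1) = 1.46/3.46
RL = −20·log₁₀|Γ| = −20·log₁₀(0.422)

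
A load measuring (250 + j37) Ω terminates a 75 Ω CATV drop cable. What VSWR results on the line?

VSWR ≈ 3.41

Γ = (Z_L − Z_0)/(Z_L + Z_0) = (175 + j37)/(325 + j37)
|Γ| = 179/327 = 0.547
VSWR = (1 + |Γ|)/(1 − |Γ|) = 1.55/0.453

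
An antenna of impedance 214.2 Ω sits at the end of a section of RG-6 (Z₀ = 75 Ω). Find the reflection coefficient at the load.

Γ = (Z_L − Z_0)/(Z_L + Z_0) = (214.2 − 75)/(214.2 + 75) = 139.2/289.2

Γ = 0.481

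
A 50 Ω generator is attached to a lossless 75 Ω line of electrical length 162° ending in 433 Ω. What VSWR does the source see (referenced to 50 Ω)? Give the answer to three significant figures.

VSWR ≈ 8.21

tan(βl) = -0.325
Z_in = Z_0·(Z_L + jZ_0·tanβl)/(Z_0 + jZ_L·tanβl) = 106 + j174 Ω
Γ_s = (Z_in − Z_s)/(Z_in + Z_s) = (55.9 + j174)/(156 + j174), |Γ_s| = 0.783
VSWR = (1 + |Γ_s|)/(1 − |Γ_s|)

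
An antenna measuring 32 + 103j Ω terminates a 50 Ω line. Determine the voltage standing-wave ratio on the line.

VSWR ≈ 8.72

Γ = (Z_L − Z_0)/(Z_L + Z_0) = (-18 + j103)/(82 + j103)
|Γ| = 105/132 = 0.794
VSWR = (1 + |Γ|)/(1 − |Γ|) = 1.79/0.206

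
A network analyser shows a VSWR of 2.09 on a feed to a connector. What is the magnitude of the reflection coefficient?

|Γ| = (S − 1)/(S + 1) = (2.09 − 1)/(2.09 + 1) = 1.09/3.09

|Γ| ≈ 0.353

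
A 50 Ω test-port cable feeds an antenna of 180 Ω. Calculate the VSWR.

VSWR ≈ 3.6

For a purely resistive load, VSWR = R_L/Z_0 or Z_0/R_L (whichever > 1) = 180/50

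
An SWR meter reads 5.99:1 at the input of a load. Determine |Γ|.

|Γ| = (S − 1)/(S + 1) = (5.99 − 1)/(5.99 + 1) = 4.99/6.99

|Γ| ≈ 0.714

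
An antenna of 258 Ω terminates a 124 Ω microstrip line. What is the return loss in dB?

RL ≈ 9.1 dB

Γ = (258 − 124)/(258 + 124) = 0.351
RL = −20·log₁₀|Γ| = −20·log₁₀(0.351)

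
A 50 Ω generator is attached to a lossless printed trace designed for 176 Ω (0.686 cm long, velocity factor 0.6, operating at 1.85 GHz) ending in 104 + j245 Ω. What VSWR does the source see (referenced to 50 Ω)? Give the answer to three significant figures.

VSWR ≈ 18.7

λ = v/f = 0.6·c / 1.85 GHz = 0.0973 m
βl = 2π·l/λ = 2π × 0.0705 = 25.4°
tan(βl) = 0.474
Z_in = Z_0·(Z_L + jZ_0·tanβl)/(Z_0 + jZ_L·tanβl) = 657 + j425 Ω
Γ_s = (Z_in − Z_s)/(Z_in + Z_s) = (607 + j425)/(707 + j425), |Γ_s| = 0.898
VSWR = (1 + |Γ_s|)/(1 − |Γ_s|)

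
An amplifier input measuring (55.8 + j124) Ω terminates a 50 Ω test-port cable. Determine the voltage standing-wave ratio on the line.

VSWR ≈ 7.39

Γ = (Z_L − Z_0)/(Z_L + Z_0) = (5.8 + j124)/(105.8 + j124)
|Γ| = 124/163 = 0.762
VSWR = (1 + |Γ|)/(1 − |Γ|) = 1.76/0.238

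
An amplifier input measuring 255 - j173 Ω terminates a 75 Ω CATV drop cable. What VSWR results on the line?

VSWR ≈ 5.06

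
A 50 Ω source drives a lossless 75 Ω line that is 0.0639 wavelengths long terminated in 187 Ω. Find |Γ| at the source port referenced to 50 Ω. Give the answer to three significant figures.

|Γ| ≈ 0.551

βl = 2π × 0.0639 = 23°
tan(βl) = 0.425
Z_in = Z_0·(Z_L + jZ_0·tanβl)/(Z_0 + jZ_L·tanβl) = 104 − j78.3 Ω
Γ_s = (Z_in − Z_s)/(Z_in + Z_s) = (54.1 − j78.3)/(154 − j78.3), |Γ_s| = 0.551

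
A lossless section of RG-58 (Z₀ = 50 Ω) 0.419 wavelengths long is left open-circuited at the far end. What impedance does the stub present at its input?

βl = 2π × 0.419 = 151°
tan(βl) = -0.558
For an open-circuited stub, Z_in = −jZ_0·cot(βl) = −jZ_0/tan(βl)

Z_in ≈ +j89.6 Ω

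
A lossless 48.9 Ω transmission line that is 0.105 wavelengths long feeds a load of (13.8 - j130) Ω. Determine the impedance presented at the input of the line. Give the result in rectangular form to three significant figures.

βl = 2π × 0.105 = 37.8°
tan(βl) = tan(37.8°) = 0.776
Z_in = Z_0·(Z_L + jZ_0·tanβl)/(Z_0 + jZ_L·tanβl)
     = 48.9·(13.8 − j92.1)/(150 + j10.7)

Z_in ≈ 2.35 − j30.2 Ω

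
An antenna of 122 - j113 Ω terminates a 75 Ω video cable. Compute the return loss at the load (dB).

RL ≈ 5.37 dB

Γ = (47 − j113)/(197 − j113), |Γ| = 0.539
RL = −20·log₁₀|Γ| = −20·log₁₀(0.539)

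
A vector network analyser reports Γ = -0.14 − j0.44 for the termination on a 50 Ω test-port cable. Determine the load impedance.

Z_L ≈ 26.3 − j29.5 Ω

Z_L = Z_0·(1 + Γ)/(1 − Γ) = 50·(0.86 − j0.44)/(1.14 + j0.44)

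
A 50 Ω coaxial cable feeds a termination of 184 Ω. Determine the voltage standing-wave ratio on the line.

Γ = (184 − 50)/(184 + 50) = 0.573
VSWR = (1 + 0.573)/(1 − 0.573)

VSWR ≈ 3.68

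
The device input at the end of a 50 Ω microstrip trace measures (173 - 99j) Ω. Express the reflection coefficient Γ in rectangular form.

Γ ≈ 0.625 − j0.166

Γ = (Z_L − Z_0)/(Z_L + Z_0) = (123 − j99)/(223 − j99)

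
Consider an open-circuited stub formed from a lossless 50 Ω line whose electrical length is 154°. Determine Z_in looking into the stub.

Z_in ≈ +j103 Ω

tan(βl) = -0.488
For an open-circuited stub, Z_in = −jZ_0·cot(βl) = −jZ_0/tan(βl)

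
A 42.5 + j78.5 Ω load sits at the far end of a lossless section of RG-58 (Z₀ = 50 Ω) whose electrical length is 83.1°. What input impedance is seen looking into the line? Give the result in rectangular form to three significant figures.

Z_in ≈ 15.3 − j32.1 Ω

tan(βl) = tan(83.1°) = 8.26
Z_in = Z_0·(Z_L + jZ_0·tanβl)/(Z_0 + jZ_L·tanβl)
     = 50·(42.5 + j492)/(-599 + j351)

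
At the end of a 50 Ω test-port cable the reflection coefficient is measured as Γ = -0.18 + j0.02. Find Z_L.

Z_L = Z_0·(1 + Γ)/(1 − Γ) = 50·(0.82 + j0.02)/(1.18 − j0.02)

Z_L ≈ 34.7 + j1.44 Ω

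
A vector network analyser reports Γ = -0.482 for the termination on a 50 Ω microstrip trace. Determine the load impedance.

Z_L ≈ 17.5 Ω

Z_L = Z_0·(1 + Γ)/(1 − Γ) = 50·(0.518)/(1.48)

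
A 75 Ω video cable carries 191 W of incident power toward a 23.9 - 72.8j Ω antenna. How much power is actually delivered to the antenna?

|Γ| = |(-51.1 − j72.8)/(98.9 − j72.8)| = 0.724
|Γ|² = 0.525
P_refl = |Γ|²·P_inc = 100 W, P_del = (1 − |Γ|²)·P_inc = 90.8 W

P_delivered ≈ 90.8 W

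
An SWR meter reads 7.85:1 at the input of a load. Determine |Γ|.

|Γ| ≈ 0.774

|Γ| = (S − 1)/(S + 1) = (7.85 − 1)/(7.85 + 1) = 6.85/8.85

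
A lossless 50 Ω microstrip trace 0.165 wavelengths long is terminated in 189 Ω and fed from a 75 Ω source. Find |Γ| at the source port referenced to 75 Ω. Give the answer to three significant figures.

βl = 2π × 0.165 = 59.4°
tan(βl) = 1.69
Z_in = Z_0·(Z_L + jZ_0·tanβl)/(Z_0 + jZ_L·tanβl) = 17.4 − j26.8 Ω
Γ_s = (Z_in − Z_s)/(Z_in + Z_s) = (-57.6 − j26.8)/(92.4 − j26.8), |Γ_s| = 0.66

|Γ| ≈ 0.66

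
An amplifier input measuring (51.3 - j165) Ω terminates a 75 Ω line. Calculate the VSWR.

VSWR ≈ 9.11

Γ = (Z_L − Z_0)/(Z_L + Z_0) = (-23.7 − j165)/(126.3 − j165)
|Γ| = 167/208 = 0.802
VSWR = (1 + |Γ|)/(1 − |Γ|) = 1.8/0.198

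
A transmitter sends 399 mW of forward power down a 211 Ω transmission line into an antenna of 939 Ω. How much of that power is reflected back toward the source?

Γ = (939 − 211)/(939 + 211) = 0.633
|Γ|² = 0.401
P_refl = |Γ|²·P_inc = 160 mW, P_del = (1 − |Γ|²)·P_inc = 239 mW

P_reflected ≈ 160 mW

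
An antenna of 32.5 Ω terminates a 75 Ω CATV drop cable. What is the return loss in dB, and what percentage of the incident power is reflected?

Γ = (32.5 − 75)/(32.5 + 75) = -0.395
RL = −20·log₁₀(0.395) = 8.06 dB
P_refl/P_inc = |Γ|² = 0.156

RL ≈ 8.06 dB; 15.6% of incident power reflected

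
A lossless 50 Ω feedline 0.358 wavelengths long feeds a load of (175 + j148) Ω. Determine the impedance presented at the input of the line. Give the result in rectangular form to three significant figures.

Z_in ≈ 10.9 + j28.6 Ω

βl = 2π × 0.358 = 129°
tan(βl) = tan(129°) = -1.24
Z_in = Z_0·(Z_L + jZ_0·tanβl)/(Z_0 + jZ_L·tanβl)
     = 50·(175 + j86)/(234 − j217)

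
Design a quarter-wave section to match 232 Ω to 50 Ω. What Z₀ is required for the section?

Z_qwt ≈ 108 Ω

Z_qwt = √(Z_0·R_L) = √(50 × 232) = √11600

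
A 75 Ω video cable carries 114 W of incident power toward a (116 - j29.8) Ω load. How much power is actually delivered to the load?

|Γ| = |(41 − j29.8)/(191 − j29.8)| = 0.262
|Γ|² = 0.0687
P_refl = |Γ|²·P_inc = 7.84 W, P_del = (1 − |Γ|²)·P_inc = 106 W

P_delivered ≈ 106 W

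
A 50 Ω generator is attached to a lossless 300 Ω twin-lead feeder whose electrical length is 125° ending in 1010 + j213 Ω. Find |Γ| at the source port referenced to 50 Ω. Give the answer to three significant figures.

tan(βl) = -1.43
Z_in = Z_0·(Z_L + jZ_0·tanβl)/(Z_0 + jZ_L·tanβl) = 113 + j163 Ω
Γ_s = (Z_in − Z_s)/(Z_in + Z_s) = (63 + j163)/(163 + j163), |Γ_s| = 0.758

|Γ| ≈ 0.758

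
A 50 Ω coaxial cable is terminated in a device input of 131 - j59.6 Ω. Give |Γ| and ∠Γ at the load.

Γ = (Z_L − Z_0)/(Z_L + Z_0) = (81 − j59.6)/(181 − j59.6)
|Γ| = 101/191 = 0.528

Γ ≈ 0.528 ∠ -18.1°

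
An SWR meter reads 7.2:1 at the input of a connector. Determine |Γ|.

|Γ| ≈ 0.756

|Γ| = (S − 1)/(S + 1) = (7.2 − 1)/(7.2 + 1) = 6.2/8.2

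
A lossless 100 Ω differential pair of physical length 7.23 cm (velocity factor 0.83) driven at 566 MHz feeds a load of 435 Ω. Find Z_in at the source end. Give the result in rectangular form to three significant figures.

Z_in ≈ 30.6 − j55.5 Ω

λ = v/f = 0.83·c / 566 MHz = 0.44 m
βl = 2π·l/λ = 2π × 0.164 = 59.2°
tan(βl) = tan(59.2°) = 1.68
Z_in = Z_0·(Z_L + jZ_0·tanβl)/(Z_0 + jZ_L·tanβl)
     = 100·(435 + j168)/(100 + j729)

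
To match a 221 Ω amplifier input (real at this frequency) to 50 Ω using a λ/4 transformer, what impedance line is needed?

Z_qwt ≈ 105 Ω

Z_qwt = √(Z_0·R_L) = √(50 × 221) = √11050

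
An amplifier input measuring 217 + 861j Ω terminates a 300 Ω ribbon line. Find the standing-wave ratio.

VSWR ≈ 13.4

Γ = (Z_L − Z_0)/(Z_L + Z_0) = (-83 + j861)/(517 + j861)
|Γ| = 865/1000 = 0.861
VSWR = (1 + |Γ|)/(1 − |Γ|) = 1.86/0.139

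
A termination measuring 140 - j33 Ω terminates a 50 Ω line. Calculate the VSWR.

VSWR ≈ 2.98

Γ = (Z_L − Z_0)/(Z_L + Z_0) = (90 − j33)/(190 − j33)
|Γ| = 95.9/193 = 0.497
VSWR = (1 + |Γ|)/(1 − |Γ|) = 1.5/0.503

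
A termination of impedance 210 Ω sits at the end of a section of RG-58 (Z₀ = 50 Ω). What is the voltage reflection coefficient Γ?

Γ = 0.615

Γ = (Z_L − Z_0)/(Z_L + Z_0) = (210 − 50)/(210 + 50) = 160/260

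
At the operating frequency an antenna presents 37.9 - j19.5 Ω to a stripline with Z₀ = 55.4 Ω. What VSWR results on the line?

VSWR ≈ 1.76

Γ = (Z_L − Z_0)/(Z_L + Z_0) = (-17.5 − j19.5)/(93.3 − j19.5)
|Γ| = 26.2/95.3 = 0.275
VSWR = (1 + |Γ|)/(1 − |Γ|) = 1.27/0.725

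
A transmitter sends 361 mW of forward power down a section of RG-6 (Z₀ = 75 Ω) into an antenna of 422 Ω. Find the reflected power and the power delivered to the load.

Γ = (422 − 75)/(422 + 75) = 0.698
|Γ|² = 0.487
P_refl = |Γ|²·P_inc = 176 mW, P_del = (1 − |Γ|²)·P_inc = 185 mW

P_reflected ≈ 176 mW; P_delivered ≈ 185 mW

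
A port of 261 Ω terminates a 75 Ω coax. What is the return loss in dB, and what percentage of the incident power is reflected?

RL ≈ 5.14 dB; 30.6% of incident power reflected

Γ = (261 − 75)/(261 + 75) = 0.554
RL = −20·log₁₀(0.554) = 5.14 dB
P_refl/P_inc = |Γ|² = 0.306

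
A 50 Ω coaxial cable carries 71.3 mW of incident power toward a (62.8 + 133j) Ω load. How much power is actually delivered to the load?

P_delivered ≈ 29.4 mW

|Γ| = |(12.8 + j133)/(112.8 + j133)| = 0.766
|Γ|² = 0.587
P_refl = |Γ|²·P_inc = 41.9 mW, P_del = (1 − |Γ|²)·P_inc = 29.4 mW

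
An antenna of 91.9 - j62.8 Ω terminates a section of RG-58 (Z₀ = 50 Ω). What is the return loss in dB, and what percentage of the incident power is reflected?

Γ = (41.9 − j62.8)/(141.9 − j62.8), |Γ| = 0.487
RL = −20·log₁₀(0.487) = 6.26 dB
P_refl/P_inc = |Γ|² = 0.237

RL ≈ 6.26 dB; 23.7% of incident power reflected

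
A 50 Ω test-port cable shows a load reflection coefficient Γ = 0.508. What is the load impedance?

Z_L ≈ 153 Ω

Z_L = Z_0·(1 + Γ)/(1 − Γ) = 50·(1.51)/(0.492)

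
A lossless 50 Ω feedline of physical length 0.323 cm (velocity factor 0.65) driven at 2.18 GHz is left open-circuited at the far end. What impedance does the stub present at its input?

Z_in ≈ −j217 Ω

λ = v/f = 0.65·c / 2.18 GHz = 0.0894 m
βl = 2π·l/λ = 2π × 0.0361 = 13°
tan(βl) = 0.231
For an open-circuited stub, Z_in = −jZ_0·cot(βl) = −jZ_0/tan(βl)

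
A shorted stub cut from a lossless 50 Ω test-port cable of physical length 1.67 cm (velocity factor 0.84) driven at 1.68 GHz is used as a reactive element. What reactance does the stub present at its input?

X_in ≈ 42.1 Ω (inductive)

λ = v/f = 0.84·c / 1.68 GHz = 0.15 m
βl = 2π·l/λ = 2π × 0.111 = 40.1°
tan(βl) = 0.841
For a shorted stub, Z_in = jZ_0·tan(βl)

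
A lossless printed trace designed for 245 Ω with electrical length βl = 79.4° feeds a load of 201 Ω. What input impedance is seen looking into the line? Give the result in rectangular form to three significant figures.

tan(βl) = tan(79.4°) = 5.34
Z_in = Z_0·(Z_L + jZ_0·tanβl)/(Z_0 + jZ_L·tanβl)
     = 245·(201 + j1310)/(245 + j1070)

Z_in ≈ 294 + j21.2 Ω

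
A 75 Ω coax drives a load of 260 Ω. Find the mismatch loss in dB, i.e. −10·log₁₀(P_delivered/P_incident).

mismatch loss ≈ 1.58 dB

Γ = (260 − 75)/(260 + 75) = 0.552
|Γ|² = 0.305, so P_del/P_inc = 1 − |Γ|² = 0.695
ML = −10·log₁₀(1 − |Γ|²)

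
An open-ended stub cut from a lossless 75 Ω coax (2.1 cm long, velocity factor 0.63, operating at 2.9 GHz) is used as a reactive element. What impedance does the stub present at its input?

Z_in ≈ +j36.6 Ω

λ = v/f = 0.63·c / 2.9 GHz = 0.0652 m
βl = 2π·l/λ = 2π × 0.322 = 116°
tan(βl) = -2.05
For an open-ended stub, Z_in = −jZ_0·cot(βl) = −jZ_0/tan(βl)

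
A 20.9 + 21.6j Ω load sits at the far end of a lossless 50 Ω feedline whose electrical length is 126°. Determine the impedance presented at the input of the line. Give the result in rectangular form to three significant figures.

tan(βl) = tan(126°) = -1.38
Z_in = Z_0·(Z_L + jZ_0·tanβl)/(Z_0 + jZ_L·tanβl)
     = 50·(20.9 − j47.2)/(79.7 − j28.8)

Z_in ≈ 21.1 − j22 Ω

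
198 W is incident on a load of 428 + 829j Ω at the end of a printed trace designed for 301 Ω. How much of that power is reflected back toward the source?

P_reflected ≈ 114 W

|Γ| = |(127 + j829)/(729 + j829)| = 0.76
|Γ|² = 0.577
P_refl = |Γ|²·P_inc = 114 W, P_del = (1 − |Γ|²)·P_inc = 83.7 W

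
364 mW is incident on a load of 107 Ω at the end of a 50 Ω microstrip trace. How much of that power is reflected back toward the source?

Γ = (107 − 50)/(107 + 50) = 0.363
|Γ|² = 0.132
P_refl = |Γ|²·P_inc = 48 mW, P_del = (1 − |Γ|²)·P_inc = 316 mW

P_reflected ≈ 48 mW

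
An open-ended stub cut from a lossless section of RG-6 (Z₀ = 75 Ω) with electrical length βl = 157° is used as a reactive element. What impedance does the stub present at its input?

Z_in ≈ +j177 Ω

tan(βl) = -0.424
For an open-ended stub, Z_in = −jZ_0·cot(βl) = −jZ_0/tan(βl)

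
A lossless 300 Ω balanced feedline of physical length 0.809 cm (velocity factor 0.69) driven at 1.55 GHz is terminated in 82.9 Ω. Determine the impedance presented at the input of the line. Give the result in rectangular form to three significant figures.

λ = v/f = 0.69·c / 1.55 GHz = 0.134 m
βl = 2π·l/λ = 2π × 0.0606 = 21.8°
tan(βl) = tan(21.8°) = 0.4
Z_in = Z_0·(Z_L + jZ_0·tanβl)/(Z_0 + jZ_L·tanβl)
     = 300·(82.9 + j120)/(300 + j33.2)

Z_in ≈ 95 + j110 Ω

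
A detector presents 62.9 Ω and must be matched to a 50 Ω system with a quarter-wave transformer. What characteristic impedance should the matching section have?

Z_qwt ≈ 56.1 Ω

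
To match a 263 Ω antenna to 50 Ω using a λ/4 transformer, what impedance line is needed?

Z_qwt = √(Z_0·R_L) = √(50 × 263) = √13150

Z_qwt ≈ 115 Ω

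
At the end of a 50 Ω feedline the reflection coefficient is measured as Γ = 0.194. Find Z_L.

Z_L ≈ 74.1 Ω

Z_L = Z_0·(1 + Γ)/(1 − Γ) = 50·(1.19)/(0.806)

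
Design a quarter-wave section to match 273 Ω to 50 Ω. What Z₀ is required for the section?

Z_qwt ≈ 117 Ω

Z_qwt = √(Z_0·R_L) = √(50 × 273) = √13650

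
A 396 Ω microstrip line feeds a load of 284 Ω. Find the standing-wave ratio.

For a purely resistive load, VSWR = R_L/Z_0 or Z_0/R_L (whichever > 1) = 396/284

VSWR ≈ 1.39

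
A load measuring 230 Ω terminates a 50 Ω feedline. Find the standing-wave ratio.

VSWR ≈ 4.6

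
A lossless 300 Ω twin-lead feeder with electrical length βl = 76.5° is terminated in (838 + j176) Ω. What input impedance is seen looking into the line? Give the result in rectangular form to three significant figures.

Z_in ≈ 112 − j85.9 Ω

tan(βl) = tan(76.5°) = 4.17
Z_in = Z_0·(Z_L + jZ_0·tanβl)/(Z_0 + jZ_L·tanβl)
     = 300·(838 + j1430)/(-433 + j3490)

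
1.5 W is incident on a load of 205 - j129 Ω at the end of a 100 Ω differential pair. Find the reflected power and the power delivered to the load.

P_reflected ≈ 0.378 W; P_delivered ≈ 1.12 W

|Γ| = |(105 − j129)/(305 − j129)| = 0.502
|Γ|² = 0.252
P_refl = |Γ|²·P_inc = 0.378 W, P_del = (1 − |Γ|²)·P_inc = 1.12 W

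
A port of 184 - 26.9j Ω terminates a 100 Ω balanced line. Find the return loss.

RL ≈ 10.2 dB

Γ = (84 − j26.9)/(284 − j26.9), |Γ| = 0.309
RL = −20·log₁₀|Γ| = −20·log₁₀(0.309)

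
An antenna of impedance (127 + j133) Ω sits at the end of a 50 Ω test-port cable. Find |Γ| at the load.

Γ = (Z_L − Z_0)/(Z_L + Z_0) = (77 + j133)/(177 + j133)
|Γ| = 154/221

|Γ| ≈ 0.694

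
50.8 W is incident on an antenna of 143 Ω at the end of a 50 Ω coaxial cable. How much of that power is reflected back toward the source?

Γ = (143 − 50)/(143 + 50) = 0.482
|Γ|² = 0.232
P_refl = |Γ|²·P_inc = 11.8 W, P_del = (1 − |Γ|²)·P_inc = 39 W

P_reflected ≈ 11.8 W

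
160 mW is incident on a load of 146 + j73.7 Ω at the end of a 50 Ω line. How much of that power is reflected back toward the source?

P_reflected ≈ 53.4 mW

|Γ| = |(96 + j73.7)/(196 + j73.7)| = 0.578
|Γ|² = 0.334
P_refl = |Γ|²·P_inc = 53.4 mW, P_del = (1 − |Γ|²)·P_inc = 107 mW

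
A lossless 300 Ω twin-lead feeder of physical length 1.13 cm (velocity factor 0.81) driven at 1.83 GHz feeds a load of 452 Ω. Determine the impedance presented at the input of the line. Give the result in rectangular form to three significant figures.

λ = v/f = 0.81·c / 1.83 GHz = 0.133 m
βl = 2π·l/λ = 2π × 0.0851 = 30.6°
tan(βl) = tan(30.6°) = 0.592
Z_in = Z_0·(Z_L + jZ_0·tanβl)/(Z_0 + jZ_L·tanβl)
     = 300·(452 + j178)/(300 + j268)

Z_in ≈ 340 − j126 Ω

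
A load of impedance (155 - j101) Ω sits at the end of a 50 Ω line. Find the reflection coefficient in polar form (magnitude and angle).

Γ = (Z_L − Z_0)/(Z_L + Z_0) = (105 − j101)/(205 − j101)
|Γ| = 146/229 = 0.638

Γ ≈ 0.638 ∠ -17.7°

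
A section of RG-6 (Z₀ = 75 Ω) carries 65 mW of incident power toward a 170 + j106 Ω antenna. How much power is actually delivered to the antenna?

P_delivered ≈ 46.5 mW

|Γ| = |(95 + j106)/(245 + j106)| = 0.533
|Γ|² = 0.284
P_refl = |Γ|²·P_inc = 18.5 mW, P_del = (1 − |Γ|²)·P_inc = 46.5 mW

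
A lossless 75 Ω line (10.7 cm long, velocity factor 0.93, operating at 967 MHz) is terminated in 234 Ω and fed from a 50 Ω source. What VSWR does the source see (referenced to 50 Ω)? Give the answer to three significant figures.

VSWR ≈ 3.37

λ = v/f = 0.93·c / 967 MHz = 0.289 m
βl = 2π·l/λ = 2π × 0.371 = 134°
tan(βl) = -1.05
Z_in = Z_0·(Z_L + jZ_0·tanβl)/(Z_0 + jZ_L·tanβl) = 41.8 + j58.5 Ω
Γ_s = (Z_in − Z_s)/(Z_in + Z_s) = (-8.17 + j58.5)/(91.8 + j58.5), |Γ_s| = 0.542
VSWR = (1 + |Γ_s|)/(1 − |Γ_s|)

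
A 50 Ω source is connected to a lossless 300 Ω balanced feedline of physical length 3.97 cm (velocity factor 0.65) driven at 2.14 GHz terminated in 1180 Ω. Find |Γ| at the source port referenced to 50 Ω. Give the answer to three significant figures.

|Γ| ≈ 0.906

λ = v/f = 0.65·c / 2.14 GHz = 0.0911 m
βl = 2π·l/λ = 2π × 0.436 = 157°
tan(βl) = -0.428
Z_in = Z_0·(Z_L + jZ_0·tanβl)/(Z_0 + jZ_L·tanβl) = 364 + j485 Ω
Γ_s = (Z_in − Z_s)/(Z_in + Z_s) = (314 + j485)/(414 + j485), |Γ_s| = 0.906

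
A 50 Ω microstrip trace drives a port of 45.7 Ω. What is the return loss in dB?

RL ≈ 26.9 dB

Γ = (45.7 − 50)/(45.7 + 50) = -0.0449
RL = −20·log₁₀|Γ| = −20·log₁₀(0.0449)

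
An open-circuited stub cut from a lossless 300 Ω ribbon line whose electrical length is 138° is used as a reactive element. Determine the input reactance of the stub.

tan(βl) = -0.9
For an open-circuited stub, Z_in = −jZ_0·cot(βl) = −jZ_0/tan(βl)

X_in ≈ 333 Ω (inductive)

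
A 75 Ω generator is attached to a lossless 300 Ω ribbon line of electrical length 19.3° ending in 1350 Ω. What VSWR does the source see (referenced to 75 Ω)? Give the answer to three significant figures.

VSWR ≈ 16.2

tan(βl) = 0.35
Z_in = Z_0·(Z_L + jZ_0·tanβl)/(Z_0 + jZ_L·tanβl) = 435 − j581 Ω
Γ_s = (Z_in − Z_s)/(Z_in + Z_s) = (360 − j581)/(510 − j581), |Γ_s| = 0.884
VSWR = (1 + |Γ_s|)/(1 − |Γ_s|)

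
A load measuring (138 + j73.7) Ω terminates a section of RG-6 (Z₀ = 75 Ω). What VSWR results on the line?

VSWR ≈ 2.51

Γ = (Z_L − Z_0)/(Z_L + Z_0) = (63 + j73.7)/(213 + j73.7)
|Γ| = 97/225 = 0.43
VSWR = (1 + |Γ|)/(1 − |Γ|) = 1.43/0.57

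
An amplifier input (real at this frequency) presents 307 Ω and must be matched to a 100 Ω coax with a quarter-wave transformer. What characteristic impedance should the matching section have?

Z_qwt ≈ 175 Ω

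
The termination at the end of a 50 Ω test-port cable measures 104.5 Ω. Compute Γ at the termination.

Γ = 0.353

Γ = (Z_L − Z_0)/(Z_L + Z_0) = (104.5 − 50)/(104.5 + 50) = 54.5/154.5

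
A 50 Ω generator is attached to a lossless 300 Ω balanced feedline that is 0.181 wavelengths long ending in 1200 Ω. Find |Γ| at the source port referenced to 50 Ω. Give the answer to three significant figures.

βl = 2π × 0.181 = 65.2°
tan(βl) = 2.16
Z_in = Z_0·(Z_L + jZ_0·tanβl)/(Z_0 + jZ_L·tanβl) = 89.9 − j128 Ω
Γ_s = (Z_in − Z_s)/(Z_in + Z_s) = (39.9 − j128)/(140 − j128), |Γ_s| = 0.708

|Γ| ≈ 0.708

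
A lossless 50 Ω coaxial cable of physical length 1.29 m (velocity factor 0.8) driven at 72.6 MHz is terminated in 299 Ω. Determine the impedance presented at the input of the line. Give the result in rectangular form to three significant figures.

Z_in ≈ 19.8 + j56.6 Ω

λ = v/f = 0.8·c / 72.6 MHz = 3.31 m
βl = 2π·l/λ = 2π × 0.39 = 140°
tan(βl) = tan(140°) = -0.825
Z_in = Z_0·(Z_L + jZ_0·tanβl)/(Z_0 + jZ_L·tanβl)
     = 50·(299 − j41.2)/(50 − j247)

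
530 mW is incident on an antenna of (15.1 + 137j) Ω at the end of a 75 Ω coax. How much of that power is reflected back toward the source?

P_reflected ≈ 441 mW

|Γ| = |(-59.9 + j137)/(90.1 + j137)| = 0.912
|Γ|² = 0.832
P_refl = |Γ|²·P_inc = 441 mW, P_del = (1 − |Γ|²)·P_inc = 89.3 mW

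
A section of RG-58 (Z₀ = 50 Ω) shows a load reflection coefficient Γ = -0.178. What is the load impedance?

Z_L = Z_0·(1 + Γ)/(1 − Γ) = 50·(0.822)/(1.18)

Z_L ≈ 34.9 Ω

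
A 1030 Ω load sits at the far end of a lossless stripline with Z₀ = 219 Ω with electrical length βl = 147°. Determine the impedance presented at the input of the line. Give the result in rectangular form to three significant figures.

tan(βl) = tan(147°) = -0.649
Z_in = Z_0·(Z_L + jZ_0·tanβl)/(Z_0 + jZ_L·tanβl)
     = 219·(1030 − j142)/(219 − j669)

Z_in ≈ 142 + j291 Ω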